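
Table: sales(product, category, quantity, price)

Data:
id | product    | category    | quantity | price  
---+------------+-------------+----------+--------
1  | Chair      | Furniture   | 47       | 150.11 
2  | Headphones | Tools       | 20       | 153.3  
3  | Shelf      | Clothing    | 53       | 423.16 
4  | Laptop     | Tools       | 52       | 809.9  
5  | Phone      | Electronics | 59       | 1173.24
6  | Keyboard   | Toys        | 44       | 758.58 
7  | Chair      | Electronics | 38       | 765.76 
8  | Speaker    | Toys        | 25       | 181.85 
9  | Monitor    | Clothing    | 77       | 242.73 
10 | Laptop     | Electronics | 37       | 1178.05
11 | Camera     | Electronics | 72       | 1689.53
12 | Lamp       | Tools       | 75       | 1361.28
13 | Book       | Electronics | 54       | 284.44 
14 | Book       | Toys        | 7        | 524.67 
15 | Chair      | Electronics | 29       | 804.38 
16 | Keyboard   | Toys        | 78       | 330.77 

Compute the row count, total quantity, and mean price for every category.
SELECT category,
       COUNT(*) as cnt,
       SUM(quantity) as total_quantity,
       AVG(price) as avg_price
FROM sales
GROUP BY category

Result:
  Clothing: 2 records, 130 total quantity, 332.95 avg price
  Electronics: 6 records, 289 total quantity, 982.57 avg price
  Furniture: 1 records, 47 total quantity, 150.11 avg price
  Tools: 3 records, 147 total quantity, 774.83 avg price
  Toys: 4 records, 154 total quantity, 448.97 avg price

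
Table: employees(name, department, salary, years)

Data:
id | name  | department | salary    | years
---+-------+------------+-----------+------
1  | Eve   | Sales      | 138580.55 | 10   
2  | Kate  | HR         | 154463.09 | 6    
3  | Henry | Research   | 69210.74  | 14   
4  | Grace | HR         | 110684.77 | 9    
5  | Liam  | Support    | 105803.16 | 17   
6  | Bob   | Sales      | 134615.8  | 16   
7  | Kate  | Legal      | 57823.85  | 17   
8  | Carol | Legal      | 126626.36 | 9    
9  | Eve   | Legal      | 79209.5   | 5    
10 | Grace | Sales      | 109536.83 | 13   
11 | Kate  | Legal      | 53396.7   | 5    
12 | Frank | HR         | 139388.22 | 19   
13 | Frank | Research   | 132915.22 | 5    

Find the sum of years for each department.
SELECT department, SUM(years) as result
FROM employees
GROUP BY department

Result:
  HR: 34
  Legal: 36
  Research: 19
  Sales: 39
  Support: 17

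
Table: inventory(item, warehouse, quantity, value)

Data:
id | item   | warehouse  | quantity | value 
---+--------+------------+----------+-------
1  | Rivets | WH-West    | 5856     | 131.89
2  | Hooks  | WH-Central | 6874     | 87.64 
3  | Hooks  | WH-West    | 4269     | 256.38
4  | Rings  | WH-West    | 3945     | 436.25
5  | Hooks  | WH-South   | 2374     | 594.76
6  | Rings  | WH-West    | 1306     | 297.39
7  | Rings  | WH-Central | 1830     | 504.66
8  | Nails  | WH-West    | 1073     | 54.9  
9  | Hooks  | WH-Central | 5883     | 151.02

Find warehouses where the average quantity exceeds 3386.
SELECT warehouse, AVG(quantity)
FROM inventory
GROUP BY warehouse
HAVING AVG(quantity) > 3386

Result:
  WH-Central: avg=4862.33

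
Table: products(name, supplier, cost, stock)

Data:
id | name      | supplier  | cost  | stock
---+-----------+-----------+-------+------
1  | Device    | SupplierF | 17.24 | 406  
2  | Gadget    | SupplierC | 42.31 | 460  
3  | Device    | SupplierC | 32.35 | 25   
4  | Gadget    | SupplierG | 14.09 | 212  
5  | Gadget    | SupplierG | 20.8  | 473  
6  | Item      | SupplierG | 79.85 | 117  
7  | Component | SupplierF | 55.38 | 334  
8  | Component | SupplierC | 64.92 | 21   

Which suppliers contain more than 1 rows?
SELECT supplier, COUNT(*) as cnt
FROM products
GROUP BY supplier
HAVING COUNT(*) > 1

Result:
  SupplierC: 3
  SupplierF: 2
  SupplierG: 3

Note: HAVING filters groups after aggregation, WHERE filters rows before.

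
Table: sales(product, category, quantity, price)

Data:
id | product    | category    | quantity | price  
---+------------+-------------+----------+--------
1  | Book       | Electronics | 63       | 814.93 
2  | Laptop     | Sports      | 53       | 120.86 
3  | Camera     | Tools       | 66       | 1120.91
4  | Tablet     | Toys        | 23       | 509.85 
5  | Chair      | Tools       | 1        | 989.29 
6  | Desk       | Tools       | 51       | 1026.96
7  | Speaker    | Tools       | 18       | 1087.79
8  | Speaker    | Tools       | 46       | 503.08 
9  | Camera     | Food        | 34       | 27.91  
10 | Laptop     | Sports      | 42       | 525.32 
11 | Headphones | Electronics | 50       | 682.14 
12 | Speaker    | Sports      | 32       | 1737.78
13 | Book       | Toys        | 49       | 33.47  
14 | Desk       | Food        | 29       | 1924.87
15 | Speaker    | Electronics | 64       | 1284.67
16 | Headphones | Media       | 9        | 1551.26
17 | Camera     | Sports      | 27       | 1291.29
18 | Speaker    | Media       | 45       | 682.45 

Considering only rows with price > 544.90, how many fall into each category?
SELECT category, COUNT(*)
FROM sales
WHERE price > 544.90
GROUP BY category

Note: WHERE filters rows before grouping.

Result:
  Electronics: 3
  Food: 1
  Media: 2
  Sports: 2
  Tools: 4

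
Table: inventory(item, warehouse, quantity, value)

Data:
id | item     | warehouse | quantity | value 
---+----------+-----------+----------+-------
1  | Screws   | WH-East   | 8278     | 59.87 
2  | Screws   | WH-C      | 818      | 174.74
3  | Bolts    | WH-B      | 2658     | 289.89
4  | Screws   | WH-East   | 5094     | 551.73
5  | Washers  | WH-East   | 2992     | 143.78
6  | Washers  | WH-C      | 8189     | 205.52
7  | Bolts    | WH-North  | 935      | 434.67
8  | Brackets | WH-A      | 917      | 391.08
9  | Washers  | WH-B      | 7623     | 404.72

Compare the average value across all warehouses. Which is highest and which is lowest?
SELECT warehouse, AVG(value)
FROM inventory
GROUP BY warehouse
ORDER BY AVG(value)

All groups:
  WH-C: 190.13
  WH-East: 251.79
  WH-B: 347.31
  WH-A: 391.08
  WH-North: 434.67

Highest: WH-North (434.67)
Lowest: WH-C (190.13)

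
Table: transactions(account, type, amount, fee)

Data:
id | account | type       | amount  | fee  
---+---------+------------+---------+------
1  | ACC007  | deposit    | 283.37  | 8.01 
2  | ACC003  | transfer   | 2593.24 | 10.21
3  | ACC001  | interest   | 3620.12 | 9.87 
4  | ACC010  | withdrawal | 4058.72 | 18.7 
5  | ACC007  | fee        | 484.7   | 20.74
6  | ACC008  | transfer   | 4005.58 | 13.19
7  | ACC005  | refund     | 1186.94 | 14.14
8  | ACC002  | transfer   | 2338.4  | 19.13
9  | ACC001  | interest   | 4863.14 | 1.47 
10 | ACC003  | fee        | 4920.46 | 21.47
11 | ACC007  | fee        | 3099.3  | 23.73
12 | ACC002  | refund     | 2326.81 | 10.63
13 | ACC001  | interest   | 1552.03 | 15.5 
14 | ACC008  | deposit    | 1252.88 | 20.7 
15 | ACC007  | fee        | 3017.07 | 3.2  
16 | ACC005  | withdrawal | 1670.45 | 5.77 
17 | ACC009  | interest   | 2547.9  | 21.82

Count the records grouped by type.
SELECT type, COUNT(*) as count
FROM transactions
GROUP BY type

Result:
  deposit: 2
  fee: 4
  interest: 4
  refund: 2
  transfer: 3
  withdrawal: 2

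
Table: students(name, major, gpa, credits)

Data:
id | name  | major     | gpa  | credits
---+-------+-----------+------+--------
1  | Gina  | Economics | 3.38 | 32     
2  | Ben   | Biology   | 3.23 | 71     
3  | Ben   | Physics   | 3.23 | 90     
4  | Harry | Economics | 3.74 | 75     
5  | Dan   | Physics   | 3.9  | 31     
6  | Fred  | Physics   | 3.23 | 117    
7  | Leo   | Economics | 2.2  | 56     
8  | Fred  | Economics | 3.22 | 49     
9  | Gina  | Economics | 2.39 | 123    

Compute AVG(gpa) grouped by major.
SELECT major, AVG(gpa) as result
FROM students
GROUP BY major

Result:
  Biology: 3.23
  Economics: 2.99
  Physics: 3.45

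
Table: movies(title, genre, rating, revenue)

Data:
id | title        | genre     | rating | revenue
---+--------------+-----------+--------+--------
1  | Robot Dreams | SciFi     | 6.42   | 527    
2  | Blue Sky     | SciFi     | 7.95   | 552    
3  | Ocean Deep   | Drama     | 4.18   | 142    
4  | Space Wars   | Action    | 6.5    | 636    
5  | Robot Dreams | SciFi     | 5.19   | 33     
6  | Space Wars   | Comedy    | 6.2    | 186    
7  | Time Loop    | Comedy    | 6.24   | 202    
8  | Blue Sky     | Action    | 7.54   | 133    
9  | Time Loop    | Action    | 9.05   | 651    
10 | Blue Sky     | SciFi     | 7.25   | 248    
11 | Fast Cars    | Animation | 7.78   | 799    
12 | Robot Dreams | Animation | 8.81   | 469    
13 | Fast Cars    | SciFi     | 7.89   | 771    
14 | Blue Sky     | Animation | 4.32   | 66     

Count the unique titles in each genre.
SELECT genre, COUNT(DISTINCT title)
FROM movies
GROUP BY genre

Result:
  Action: 3 distinct
  Animation: 3 distinct
  Comedy: 2 distinct
  Drama: 1 distinct
  SciFi: 3 distinct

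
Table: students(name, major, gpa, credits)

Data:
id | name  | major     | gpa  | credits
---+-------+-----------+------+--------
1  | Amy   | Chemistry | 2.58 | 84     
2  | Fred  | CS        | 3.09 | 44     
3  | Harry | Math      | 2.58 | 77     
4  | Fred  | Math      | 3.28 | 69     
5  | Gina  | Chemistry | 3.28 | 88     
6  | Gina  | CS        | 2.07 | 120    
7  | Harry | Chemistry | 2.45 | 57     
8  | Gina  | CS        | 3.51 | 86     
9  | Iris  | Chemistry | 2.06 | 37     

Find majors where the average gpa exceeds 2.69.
SELECT major, AVG(gpa)
FROM students
GROUP BY major
HAVING AVG(gpa) > 2.69

Result:
  CS: avg=2.89
  Math: avg=2.93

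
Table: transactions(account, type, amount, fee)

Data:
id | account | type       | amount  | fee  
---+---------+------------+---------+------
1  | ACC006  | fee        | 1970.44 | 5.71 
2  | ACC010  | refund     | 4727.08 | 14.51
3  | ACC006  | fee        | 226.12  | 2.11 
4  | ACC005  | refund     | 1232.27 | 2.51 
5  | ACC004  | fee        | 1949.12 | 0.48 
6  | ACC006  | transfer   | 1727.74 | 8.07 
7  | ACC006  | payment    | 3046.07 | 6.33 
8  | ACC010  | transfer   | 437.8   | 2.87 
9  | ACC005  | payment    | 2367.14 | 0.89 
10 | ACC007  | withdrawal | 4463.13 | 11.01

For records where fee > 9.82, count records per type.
SELECT type, COUNT(*)
FROM transactions
WHERE fee > 9.82
GROUP BY type

Note: WHERE filters rows before grouping.

Result:
  refund: 1
  withdrawal: 1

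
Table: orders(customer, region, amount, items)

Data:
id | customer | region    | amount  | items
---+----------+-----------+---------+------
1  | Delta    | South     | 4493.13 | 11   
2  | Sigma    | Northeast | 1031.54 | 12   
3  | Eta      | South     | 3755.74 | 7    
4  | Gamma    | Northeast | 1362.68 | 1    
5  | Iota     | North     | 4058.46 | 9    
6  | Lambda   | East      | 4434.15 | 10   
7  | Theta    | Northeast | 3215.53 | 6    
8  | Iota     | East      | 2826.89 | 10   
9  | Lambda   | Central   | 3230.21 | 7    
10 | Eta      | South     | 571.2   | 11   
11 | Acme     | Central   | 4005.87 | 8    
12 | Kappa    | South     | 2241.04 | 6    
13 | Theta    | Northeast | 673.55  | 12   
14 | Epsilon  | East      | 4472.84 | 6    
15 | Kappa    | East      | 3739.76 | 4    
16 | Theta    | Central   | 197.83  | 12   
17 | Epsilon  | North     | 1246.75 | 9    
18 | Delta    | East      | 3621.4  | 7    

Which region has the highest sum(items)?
SELECT region, SUM(items) as val
FROM orders
GROUP BY region
ORDER BY val DESC
LIMIT 1

Result: East with sum(items) = 37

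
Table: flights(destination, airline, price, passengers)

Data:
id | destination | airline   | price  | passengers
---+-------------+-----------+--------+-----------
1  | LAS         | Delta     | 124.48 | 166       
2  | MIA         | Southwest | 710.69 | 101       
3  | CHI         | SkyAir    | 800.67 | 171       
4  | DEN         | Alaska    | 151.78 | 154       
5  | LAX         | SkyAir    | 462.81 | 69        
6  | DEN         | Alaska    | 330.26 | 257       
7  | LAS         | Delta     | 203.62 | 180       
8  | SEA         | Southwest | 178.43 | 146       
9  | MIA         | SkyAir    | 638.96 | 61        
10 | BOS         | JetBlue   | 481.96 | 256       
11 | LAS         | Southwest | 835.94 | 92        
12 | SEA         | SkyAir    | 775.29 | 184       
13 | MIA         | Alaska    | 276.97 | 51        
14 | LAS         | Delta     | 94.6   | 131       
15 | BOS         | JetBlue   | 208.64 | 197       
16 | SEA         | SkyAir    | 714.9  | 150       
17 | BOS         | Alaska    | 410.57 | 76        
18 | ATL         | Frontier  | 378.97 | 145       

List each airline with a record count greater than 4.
SELECT airline, COUNT(*) as cnt
FROM flights
GROUP BY airline
HAVING COUNT(*) > 4

Result:
  SkyAir: 5

Note: HAVING filters groups after aggregation, WHERE filters rows before.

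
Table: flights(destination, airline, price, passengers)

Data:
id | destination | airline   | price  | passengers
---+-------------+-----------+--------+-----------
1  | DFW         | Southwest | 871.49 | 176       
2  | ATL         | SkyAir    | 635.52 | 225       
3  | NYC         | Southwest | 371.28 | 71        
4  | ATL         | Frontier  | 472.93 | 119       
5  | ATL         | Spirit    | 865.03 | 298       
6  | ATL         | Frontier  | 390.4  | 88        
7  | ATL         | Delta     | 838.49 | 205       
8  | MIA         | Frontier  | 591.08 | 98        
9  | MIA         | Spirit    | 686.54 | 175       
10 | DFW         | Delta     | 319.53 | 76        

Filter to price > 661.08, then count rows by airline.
SELECT airline, COUNT(*)
FROM flights
WHERE price > 661.08
GROUP BY airline

Note: WHERE filters rows before grouping.

Result:
  Delta: 1
  Southwest: 1
  Spirit: 2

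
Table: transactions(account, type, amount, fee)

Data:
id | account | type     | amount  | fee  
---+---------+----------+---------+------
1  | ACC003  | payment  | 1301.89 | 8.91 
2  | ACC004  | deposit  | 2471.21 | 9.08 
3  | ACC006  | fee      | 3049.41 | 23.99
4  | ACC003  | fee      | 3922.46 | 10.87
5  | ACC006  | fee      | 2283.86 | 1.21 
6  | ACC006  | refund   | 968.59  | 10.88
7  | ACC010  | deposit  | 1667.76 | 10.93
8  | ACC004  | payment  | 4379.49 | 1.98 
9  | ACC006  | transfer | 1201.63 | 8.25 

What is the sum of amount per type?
SELECT type, SUM(amount) as result
FROM transactions
GROUP BY type

Result:
  deposit: 4138.97
  fee: 9255.73
  payment: 5681.38
  refund: 968.59
  transfer: 1201.63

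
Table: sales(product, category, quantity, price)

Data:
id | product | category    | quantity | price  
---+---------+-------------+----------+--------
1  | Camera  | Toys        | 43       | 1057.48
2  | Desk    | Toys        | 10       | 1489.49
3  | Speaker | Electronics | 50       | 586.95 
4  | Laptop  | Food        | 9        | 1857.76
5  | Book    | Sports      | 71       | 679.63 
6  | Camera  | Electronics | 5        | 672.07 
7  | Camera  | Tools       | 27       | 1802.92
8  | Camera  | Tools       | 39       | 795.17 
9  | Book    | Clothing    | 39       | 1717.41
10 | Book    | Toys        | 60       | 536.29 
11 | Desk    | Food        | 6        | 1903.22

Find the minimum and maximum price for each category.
SELECT category, MIN(price), MAX(price)
FROM sales
GROUP BY category

Result:
  Clothing: min=1717.41, max=1717.41
  Electronics: min=586.95, max=672.07
  Food: min=1857.76, max=1903.22
  Sports: min=679.63, max=679.63
  Tools: min=795.17, max=1802.92
  Toys: min=536.29, max=1489.49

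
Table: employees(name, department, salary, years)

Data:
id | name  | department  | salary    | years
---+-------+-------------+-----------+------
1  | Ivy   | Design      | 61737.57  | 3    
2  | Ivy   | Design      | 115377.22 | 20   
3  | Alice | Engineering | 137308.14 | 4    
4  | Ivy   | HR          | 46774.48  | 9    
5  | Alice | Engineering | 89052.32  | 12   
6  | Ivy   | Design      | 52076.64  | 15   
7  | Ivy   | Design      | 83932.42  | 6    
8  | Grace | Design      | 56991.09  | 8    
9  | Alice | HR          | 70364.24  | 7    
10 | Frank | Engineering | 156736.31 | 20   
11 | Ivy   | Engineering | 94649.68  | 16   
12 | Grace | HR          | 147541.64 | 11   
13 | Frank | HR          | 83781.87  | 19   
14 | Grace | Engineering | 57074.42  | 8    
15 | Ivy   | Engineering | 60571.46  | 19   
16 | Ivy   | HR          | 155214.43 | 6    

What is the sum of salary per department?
SELECT department, SUM(salary) as result
FROM employees
GROUP BY department

Result:
  Design: 370114.94
  Engineering: 595392.33
  HR: 503676.66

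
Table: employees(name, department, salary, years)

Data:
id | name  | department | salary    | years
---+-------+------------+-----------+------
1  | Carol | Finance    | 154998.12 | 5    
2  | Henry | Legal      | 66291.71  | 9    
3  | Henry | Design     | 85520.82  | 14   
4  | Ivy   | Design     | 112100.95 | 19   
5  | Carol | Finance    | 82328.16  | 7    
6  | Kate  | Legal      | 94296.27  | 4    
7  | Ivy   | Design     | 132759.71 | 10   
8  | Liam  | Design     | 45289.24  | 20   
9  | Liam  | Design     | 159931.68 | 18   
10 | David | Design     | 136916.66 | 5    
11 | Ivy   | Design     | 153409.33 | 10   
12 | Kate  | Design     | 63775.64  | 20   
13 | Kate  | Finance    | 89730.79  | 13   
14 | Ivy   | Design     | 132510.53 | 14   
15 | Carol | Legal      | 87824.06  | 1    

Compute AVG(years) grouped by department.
SELECT department, AVG(years) as result
FROM employees
GROUP BY department

Result:
  Design: 14.44
  Finance: 8.33
  Legal: 4.67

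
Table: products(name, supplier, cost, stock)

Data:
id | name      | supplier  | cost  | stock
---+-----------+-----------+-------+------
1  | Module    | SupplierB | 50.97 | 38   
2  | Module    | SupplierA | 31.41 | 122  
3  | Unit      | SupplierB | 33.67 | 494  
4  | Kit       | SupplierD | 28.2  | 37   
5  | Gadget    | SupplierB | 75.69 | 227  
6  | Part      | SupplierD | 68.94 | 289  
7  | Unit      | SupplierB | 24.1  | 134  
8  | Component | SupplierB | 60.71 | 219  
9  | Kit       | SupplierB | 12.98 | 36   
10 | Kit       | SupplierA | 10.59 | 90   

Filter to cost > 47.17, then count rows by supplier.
SELECT supplier, COUNT(*)
FROM products
WHERE cost > 47.17
GROUP BY supplier

Note: WHERE filters rows before grouping.

Result:
  SupplierB: 3
  SupplierD: 1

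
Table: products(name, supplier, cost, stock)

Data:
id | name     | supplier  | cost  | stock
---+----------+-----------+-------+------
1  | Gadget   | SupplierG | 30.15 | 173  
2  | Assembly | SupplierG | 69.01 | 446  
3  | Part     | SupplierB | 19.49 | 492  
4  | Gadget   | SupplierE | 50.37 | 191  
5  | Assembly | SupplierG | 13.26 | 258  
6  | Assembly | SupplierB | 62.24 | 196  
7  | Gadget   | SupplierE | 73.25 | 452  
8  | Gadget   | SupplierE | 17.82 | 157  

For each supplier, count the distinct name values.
SELECT supplier, COUNT(DISTINCT name)
FROM products
GROUP BY supplier

Result:
  SupplierB: 2 distinct
  SupplierE: 1 distinct
  SupplierG: 2 distinct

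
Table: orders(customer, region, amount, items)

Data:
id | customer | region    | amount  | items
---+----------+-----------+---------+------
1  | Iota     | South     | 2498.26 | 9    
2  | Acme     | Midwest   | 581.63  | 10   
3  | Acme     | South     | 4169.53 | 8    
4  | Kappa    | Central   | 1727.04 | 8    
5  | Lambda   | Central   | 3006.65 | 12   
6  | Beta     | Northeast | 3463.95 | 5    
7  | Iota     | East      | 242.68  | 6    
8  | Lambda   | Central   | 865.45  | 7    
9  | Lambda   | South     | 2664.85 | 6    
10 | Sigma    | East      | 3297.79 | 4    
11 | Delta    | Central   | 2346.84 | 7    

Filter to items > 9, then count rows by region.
SELECT region, COUNT(*)
FROM orders
WHERE items > 9
GROUP BY region

Note: WHERE filters rows before grouping.

Result:
  Central: 1
  Midwest: 1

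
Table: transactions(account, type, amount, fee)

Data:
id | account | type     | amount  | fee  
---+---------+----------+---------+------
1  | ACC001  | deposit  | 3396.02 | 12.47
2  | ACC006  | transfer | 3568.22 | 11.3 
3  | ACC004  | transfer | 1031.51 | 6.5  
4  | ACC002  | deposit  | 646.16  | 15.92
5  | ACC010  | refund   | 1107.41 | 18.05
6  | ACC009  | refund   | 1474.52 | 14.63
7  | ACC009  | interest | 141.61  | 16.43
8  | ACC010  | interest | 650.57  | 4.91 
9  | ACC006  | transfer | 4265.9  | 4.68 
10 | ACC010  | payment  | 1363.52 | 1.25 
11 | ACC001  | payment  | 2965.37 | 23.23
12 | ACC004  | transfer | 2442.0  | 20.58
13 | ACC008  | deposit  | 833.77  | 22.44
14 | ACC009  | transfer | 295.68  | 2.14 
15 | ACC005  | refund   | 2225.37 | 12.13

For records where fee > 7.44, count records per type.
SELECT type, COUNT(*)
FROM transactions
WHERE fee > 7.44
GROUP BY type

Note: WHERE filters rows before grouping.

Result:
  deposit: 3
  interest: 1
  payment: 1
  refund: 3
  transfer: 2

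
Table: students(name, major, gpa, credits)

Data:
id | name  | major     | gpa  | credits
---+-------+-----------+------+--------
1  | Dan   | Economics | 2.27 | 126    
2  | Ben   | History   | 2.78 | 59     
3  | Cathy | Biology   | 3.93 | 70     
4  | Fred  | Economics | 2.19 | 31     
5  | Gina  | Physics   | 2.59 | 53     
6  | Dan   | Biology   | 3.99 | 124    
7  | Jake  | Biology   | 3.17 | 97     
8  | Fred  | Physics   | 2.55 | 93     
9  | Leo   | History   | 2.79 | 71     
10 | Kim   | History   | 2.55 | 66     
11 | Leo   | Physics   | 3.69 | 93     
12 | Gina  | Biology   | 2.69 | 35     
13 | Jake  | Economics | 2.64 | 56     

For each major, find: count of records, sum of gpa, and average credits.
SELECT major,
       COUNT(*) as cnt,
       SUM(gpa) as total_gpa,
       AVG(credits) as avg_credits
FROM students
GROUP BY major

Result:
  Biology: 4 records, 13.78 total gpa, 81.50 avg credits
  Economics: 3 records, 7.10 total gpa, 71.00 avg credits
  History: 3 records, 8.12 total gpa, 65.33 avg credits
  Physics: 3 records, 8.83 total gpa, 79.67 avg credits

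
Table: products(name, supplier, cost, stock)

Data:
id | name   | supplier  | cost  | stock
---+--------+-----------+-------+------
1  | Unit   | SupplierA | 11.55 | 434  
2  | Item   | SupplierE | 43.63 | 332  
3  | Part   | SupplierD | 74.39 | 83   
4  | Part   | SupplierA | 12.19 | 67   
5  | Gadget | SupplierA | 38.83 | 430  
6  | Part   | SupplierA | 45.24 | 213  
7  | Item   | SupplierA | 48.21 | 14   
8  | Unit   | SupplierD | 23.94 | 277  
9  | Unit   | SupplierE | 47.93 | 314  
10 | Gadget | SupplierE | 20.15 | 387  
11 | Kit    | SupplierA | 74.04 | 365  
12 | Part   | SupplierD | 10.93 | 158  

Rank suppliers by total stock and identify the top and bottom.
SELECT supplier, SUM(stock)
FROM products
GROUP BY supplier
ORDER BY SUM(stock)

All groups:
  SupplierD: 518
  SupplierE: 1033
  SupplierA: 1523

Highest: SupplierA (1523)
Lowest: SupplierD (518)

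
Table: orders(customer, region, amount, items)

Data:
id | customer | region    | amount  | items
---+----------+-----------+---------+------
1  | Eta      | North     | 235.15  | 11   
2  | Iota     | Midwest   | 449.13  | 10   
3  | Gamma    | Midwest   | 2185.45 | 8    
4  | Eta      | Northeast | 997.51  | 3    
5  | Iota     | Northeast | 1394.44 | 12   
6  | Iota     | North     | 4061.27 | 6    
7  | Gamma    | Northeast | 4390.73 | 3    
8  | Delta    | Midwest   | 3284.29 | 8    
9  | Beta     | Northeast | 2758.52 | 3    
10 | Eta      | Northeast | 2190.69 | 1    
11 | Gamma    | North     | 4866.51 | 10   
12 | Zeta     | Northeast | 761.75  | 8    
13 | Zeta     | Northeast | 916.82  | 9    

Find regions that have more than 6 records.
SELECT region, COUNT(*) as cnt
FROM orders
GROUP BY region
HAVING COUNT(*) > 6

Result:
  Northeast: 7

Note: HAVING filters groups after aggregation, WHERE filters rows before.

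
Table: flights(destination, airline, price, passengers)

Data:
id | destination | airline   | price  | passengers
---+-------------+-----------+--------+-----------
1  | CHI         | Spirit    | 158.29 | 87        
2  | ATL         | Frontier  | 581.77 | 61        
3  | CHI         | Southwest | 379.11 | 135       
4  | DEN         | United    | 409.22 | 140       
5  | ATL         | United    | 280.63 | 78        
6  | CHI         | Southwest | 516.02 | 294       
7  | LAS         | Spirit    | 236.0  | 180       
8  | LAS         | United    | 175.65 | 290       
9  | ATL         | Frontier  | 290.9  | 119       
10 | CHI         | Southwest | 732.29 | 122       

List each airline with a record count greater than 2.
SELECT airline, COUNT(*) as cnt
FROM flights
GROUP BY airline
HAVING COUNT(*) > 2

Result:
  Southwest: 3
  United: 3

Note: HAVING filters groups after aggregation, WHERE filters rows before.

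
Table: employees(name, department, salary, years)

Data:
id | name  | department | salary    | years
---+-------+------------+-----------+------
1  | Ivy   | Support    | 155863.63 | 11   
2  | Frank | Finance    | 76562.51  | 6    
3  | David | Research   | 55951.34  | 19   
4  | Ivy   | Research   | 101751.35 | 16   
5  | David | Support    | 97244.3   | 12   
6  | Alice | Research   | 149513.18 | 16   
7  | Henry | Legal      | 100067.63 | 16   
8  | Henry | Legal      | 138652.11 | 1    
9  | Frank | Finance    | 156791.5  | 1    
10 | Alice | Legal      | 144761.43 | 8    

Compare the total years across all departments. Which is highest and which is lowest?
SELECT department, SUM(years)
FROM employees
GROUP BY department
ORDER BY SUM(years)

All groups:
  Finance: 7
  Support: 23
  Legal: 25
  Research: 51

Highest: Research (51)
Lowest: Finance (7)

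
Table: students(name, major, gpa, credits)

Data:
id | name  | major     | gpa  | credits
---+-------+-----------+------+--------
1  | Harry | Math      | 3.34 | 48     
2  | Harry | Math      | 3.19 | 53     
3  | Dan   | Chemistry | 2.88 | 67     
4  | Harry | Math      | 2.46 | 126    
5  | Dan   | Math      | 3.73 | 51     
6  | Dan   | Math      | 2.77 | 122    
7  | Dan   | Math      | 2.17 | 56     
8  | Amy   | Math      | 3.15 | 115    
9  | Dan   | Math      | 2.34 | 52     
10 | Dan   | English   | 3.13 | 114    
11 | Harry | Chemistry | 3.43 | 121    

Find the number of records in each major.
SELECT major, COUNT(*) as count
FROM students
GROUP BY major

Result:
  Chemistry: 2
  English: 1
  Math: 8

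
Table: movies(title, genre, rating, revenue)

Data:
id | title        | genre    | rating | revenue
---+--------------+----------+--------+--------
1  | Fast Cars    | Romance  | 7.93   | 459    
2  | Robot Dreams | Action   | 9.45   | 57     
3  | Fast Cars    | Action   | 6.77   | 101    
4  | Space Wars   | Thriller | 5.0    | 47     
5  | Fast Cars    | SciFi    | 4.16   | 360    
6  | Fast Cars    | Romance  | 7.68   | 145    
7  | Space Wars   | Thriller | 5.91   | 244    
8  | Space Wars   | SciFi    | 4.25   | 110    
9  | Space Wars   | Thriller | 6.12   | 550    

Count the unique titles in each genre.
SELECT genre, COUNT(DISTINCT title)
FROM movies
GROUP BY genre

Result:
  Action: 2 distinct
  Romance: 1 distinct
  SciFi: 2 distinct
  Thriller: 1 distinct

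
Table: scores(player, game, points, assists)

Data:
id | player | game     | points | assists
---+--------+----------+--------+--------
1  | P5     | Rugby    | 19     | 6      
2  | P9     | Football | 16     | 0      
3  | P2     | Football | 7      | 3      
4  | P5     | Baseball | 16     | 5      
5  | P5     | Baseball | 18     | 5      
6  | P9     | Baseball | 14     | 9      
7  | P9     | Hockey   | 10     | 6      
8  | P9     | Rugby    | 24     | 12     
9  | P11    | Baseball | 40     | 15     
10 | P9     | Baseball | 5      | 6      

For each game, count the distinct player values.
SELECT game, COUNT(DISTINCT player)
FROM scores
GROUP BY game

Result:
  Baseball: 3 distinct
  Football: 2 distinct
  Hockey: 1 distinct
  Rugby: 2 distinct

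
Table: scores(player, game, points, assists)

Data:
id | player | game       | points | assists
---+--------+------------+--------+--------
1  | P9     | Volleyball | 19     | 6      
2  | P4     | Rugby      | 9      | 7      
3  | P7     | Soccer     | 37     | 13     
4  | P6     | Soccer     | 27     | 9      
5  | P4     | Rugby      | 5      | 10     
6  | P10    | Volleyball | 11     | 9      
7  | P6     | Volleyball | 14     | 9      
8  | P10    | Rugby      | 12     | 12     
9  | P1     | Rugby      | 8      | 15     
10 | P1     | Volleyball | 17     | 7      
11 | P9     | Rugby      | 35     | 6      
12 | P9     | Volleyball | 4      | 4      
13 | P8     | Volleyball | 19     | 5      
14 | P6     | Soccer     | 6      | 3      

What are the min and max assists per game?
SELECT game, MIN(assists), MAX(assists)
FROM scores
GROUP BY game

Result:
  Rugby: min=6, max=15
  Soccer: min=3, max=13
  Volleyball: min=4, max=9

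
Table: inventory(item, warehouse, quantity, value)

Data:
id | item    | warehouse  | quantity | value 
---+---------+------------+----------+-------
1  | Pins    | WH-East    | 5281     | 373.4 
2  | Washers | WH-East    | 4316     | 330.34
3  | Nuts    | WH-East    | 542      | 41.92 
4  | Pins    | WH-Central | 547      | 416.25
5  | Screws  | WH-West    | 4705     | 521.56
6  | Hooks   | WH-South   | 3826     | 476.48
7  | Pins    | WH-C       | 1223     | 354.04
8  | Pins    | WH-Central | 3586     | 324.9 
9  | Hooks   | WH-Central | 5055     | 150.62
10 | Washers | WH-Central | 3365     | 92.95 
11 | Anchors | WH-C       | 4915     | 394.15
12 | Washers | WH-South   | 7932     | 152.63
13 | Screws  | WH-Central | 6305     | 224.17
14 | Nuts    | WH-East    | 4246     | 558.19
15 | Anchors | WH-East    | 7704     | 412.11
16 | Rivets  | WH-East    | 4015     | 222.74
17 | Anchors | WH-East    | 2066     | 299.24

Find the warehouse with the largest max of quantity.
SELECT warehouse, MAX(quantity) as val
FROM inventory
GROUP BY warehouse
ORDER BY val DESC
LIMIT 1

Result: WH-South with max(quantity) = 7932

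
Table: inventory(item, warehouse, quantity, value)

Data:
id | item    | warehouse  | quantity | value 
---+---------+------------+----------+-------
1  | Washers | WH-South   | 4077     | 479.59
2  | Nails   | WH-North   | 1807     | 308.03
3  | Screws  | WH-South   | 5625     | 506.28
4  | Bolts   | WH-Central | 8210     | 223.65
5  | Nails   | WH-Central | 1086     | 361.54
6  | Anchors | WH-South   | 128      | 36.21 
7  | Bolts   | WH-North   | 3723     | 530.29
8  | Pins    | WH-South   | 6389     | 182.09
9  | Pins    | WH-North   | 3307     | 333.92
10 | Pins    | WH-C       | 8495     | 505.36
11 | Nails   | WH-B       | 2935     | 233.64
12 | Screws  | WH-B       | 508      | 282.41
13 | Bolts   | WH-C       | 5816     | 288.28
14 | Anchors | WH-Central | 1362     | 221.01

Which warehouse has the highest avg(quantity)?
SELECT warehouse, AVG(quantity) as val
FROM inventory
GROUP BY warehouse
ORDER BY val DESC
LIMIT 1

Result: WH-C with avg(quantity) = 7155.50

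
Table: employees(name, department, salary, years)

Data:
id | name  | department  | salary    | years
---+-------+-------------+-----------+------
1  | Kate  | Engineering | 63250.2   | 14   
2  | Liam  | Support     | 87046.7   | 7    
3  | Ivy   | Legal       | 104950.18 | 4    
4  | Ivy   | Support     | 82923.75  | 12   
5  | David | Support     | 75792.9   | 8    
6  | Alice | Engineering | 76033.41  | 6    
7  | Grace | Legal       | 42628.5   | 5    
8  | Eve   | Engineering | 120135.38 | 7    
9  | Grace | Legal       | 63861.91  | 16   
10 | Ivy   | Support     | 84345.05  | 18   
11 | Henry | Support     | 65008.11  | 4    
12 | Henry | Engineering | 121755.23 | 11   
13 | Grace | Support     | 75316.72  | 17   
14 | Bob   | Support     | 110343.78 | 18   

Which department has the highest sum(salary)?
SELECT department, SUM(salary) as val
FROM employees
GROUP BY department
ORDER BY val DESC
LIMIT 1

Result: Support with sum(salary) = 580777.01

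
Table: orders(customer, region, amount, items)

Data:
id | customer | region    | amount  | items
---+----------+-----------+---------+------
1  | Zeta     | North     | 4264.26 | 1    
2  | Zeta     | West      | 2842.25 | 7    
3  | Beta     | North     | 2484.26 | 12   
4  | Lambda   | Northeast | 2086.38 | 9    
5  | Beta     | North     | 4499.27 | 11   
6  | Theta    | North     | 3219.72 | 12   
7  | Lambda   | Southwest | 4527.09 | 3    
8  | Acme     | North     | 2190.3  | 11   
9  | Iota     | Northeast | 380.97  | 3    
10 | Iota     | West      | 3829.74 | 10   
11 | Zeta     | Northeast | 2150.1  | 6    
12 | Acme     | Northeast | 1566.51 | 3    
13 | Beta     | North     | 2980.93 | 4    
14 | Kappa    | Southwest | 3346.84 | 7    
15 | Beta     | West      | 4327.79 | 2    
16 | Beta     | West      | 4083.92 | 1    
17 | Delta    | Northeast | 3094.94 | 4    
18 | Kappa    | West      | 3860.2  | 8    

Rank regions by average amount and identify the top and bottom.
SELECT region, AVG(amount)
FROM orders
GROUP BY region
ORDER BY AVG(amount)

All groups:
  Northeast: 1855.78
  North: 3273.12
  West: 3788.78
  Southwest: 3936.97

Highest: Southwest (3936.97)
Lowest: Northeast (1855.78)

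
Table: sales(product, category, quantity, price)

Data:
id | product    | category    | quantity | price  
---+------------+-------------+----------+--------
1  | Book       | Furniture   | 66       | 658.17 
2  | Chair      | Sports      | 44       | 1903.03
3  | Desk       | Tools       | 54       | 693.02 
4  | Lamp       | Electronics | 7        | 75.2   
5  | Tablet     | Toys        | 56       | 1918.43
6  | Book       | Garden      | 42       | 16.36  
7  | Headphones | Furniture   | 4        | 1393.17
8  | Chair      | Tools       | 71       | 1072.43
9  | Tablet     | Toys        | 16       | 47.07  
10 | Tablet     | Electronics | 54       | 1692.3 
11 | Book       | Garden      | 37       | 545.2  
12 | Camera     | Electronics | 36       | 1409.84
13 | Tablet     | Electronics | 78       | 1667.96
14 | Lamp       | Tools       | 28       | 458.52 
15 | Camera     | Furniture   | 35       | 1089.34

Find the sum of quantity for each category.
SELECT category, SUM(quantity) as result
FROM sales
GROUP BY category

Result:
  Electronics: 175
  Furniture: 105
  Garden: 79
  Sports: 44
  Tools: 153
  Toys: 72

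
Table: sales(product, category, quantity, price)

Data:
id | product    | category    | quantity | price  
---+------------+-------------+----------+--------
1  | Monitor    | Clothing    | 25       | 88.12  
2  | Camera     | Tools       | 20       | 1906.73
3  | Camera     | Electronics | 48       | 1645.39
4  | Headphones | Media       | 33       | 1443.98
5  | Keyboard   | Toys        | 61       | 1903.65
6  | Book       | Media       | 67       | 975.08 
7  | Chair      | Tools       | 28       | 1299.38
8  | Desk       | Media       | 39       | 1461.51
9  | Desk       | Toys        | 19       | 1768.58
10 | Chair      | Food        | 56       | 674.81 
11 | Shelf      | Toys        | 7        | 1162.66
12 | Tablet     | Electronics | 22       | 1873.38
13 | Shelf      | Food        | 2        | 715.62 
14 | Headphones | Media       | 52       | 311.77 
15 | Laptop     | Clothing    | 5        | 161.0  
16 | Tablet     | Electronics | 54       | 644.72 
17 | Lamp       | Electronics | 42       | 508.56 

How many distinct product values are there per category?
SELECT category, COUNT(DISTINCT product)
FROM sales
GROUP BY category

Result:
  Clothing: 2 distinct
  Electronics: 3 distinct
  Food: 2 distinct
  Media: 3 distinct
  Tools: 2 distinct
  Toys: 3 distinct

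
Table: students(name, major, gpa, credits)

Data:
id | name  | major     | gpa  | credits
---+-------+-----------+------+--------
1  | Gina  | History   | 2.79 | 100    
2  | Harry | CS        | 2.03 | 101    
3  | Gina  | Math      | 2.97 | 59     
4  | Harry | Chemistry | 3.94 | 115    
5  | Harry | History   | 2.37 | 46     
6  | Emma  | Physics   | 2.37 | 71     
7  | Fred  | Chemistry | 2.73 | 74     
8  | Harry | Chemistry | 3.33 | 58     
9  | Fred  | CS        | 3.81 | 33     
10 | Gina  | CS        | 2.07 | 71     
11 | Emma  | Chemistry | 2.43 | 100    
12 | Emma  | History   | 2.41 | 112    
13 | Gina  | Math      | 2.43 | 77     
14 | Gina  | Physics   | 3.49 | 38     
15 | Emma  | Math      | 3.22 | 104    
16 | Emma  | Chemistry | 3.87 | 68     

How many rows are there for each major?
SELECT major, COUNT(*) as count
FROM students
GROUP BY major

Result:
  CS: 3
  Chemistry: 5
  History: 3
  Math: 3
  Physics: 2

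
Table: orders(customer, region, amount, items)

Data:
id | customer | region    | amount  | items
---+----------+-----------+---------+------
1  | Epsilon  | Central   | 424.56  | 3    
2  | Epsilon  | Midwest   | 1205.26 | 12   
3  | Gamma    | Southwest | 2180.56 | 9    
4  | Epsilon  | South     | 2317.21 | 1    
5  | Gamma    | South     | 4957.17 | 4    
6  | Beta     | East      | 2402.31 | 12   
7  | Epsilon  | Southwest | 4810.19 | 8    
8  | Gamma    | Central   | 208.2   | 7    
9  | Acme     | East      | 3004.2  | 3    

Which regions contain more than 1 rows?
SELECT region, COUNT(*) as cnt
FROM orders
GROUP BY region
HAVING COUNT(*) > 1

Result:
  Central: 2
  East: 2
  South: 2
  Southwest: 2

Note: HAVING filters groups after aggregation, WHERE filters rows before.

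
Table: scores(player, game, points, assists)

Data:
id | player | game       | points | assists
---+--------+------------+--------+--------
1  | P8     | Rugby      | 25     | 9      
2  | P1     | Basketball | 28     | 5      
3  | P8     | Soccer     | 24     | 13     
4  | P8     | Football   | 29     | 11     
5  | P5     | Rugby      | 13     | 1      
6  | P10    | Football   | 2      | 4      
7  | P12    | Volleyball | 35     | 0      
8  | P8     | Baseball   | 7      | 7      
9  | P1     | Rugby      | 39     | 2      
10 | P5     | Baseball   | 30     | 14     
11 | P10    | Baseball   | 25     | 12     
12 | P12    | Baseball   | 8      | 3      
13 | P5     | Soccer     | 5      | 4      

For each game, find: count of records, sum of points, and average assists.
SELECT game,
       COUNT(*) as cnt,
       SUM(points) as total_points,
       AVG(assists) as avg_assists
FROM scores
GROUP BY game

Result:
  Baseball: 4 records, 70 total points, 9.00 avg assists
  Basketball: 1 records, 28 total points, 5.00 avg assists
  Football: 2 records, 31 total points, 7.50 avg assists
  Rugby: 3 records, 77 total points, 4.00 avg assists
  Soccer: 2 records, 29 total points, 8.50 avg assists
  Volleyball: 1 records, 35 total points, 0.00 avg assists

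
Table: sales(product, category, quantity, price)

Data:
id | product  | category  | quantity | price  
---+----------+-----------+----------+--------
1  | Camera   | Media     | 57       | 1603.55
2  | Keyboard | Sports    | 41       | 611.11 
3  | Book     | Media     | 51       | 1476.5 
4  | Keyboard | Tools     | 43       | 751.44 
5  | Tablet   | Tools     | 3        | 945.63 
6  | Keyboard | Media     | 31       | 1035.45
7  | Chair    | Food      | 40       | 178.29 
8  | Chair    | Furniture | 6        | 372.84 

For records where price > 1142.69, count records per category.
SELECT category, COUNT(*)
FROM sales
WHERE price > 1142.69
GROUP BY category

Note: WHERE filters rows before grouping.

Result:
  Media: 2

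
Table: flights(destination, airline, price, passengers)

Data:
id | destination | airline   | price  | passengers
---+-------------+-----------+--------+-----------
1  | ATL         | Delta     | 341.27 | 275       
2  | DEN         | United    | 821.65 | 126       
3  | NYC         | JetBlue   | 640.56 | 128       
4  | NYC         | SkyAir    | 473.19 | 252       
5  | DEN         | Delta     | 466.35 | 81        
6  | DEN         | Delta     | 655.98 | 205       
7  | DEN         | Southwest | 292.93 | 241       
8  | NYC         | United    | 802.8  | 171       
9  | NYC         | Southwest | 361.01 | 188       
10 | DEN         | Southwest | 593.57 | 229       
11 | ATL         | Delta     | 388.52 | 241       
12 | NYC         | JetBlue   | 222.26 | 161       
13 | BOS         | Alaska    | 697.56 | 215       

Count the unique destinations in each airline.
SELECT airline, COUNT(DISTINCT destination)
FROM flights
GROUP BY airline

Result:
  Alaska: 1 distinct
  Delta: 2 distinct
  JetBlue: 1 distinct
  SkyAir: 1 distinct
  Southwest: 2 distinct
  United: 2 distinct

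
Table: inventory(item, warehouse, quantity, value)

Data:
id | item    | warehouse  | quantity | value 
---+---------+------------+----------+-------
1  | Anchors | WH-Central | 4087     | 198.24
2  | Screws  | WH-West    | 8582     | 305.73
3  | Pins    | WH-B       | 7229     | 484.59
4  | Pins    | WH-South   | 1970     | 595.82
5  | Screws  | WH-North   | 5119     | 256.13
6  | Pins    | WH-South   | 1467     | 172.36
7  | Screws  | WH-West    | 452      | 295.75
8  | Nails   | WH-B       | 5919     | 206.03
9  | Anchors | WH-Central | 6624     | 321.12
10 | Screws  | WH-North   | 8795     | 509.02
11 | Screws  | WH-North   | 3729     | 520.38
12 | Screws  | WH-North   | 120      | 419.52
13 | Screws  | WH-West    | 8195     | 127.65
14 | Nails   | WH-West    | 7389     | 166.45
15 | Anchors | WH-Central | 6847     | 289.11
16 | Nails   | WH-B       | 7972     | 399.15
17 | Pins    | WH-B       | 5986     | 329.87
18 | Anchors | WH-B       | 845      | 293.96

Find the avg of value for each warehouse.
SELECT warehouse, AVG(value) as result
FROM inventory
GROUP BY warehouse

Result:
  WH-B: 342.72
  WH-Central: 269.49
  WH-North: 426.26
  WH-South: 384.09
  WH-West: 223.90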